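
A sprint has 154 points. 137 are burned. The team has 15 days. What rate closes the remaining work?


Formula: Required rate = Remaining points / Days left
Remaining = 154 - 137 = 17 points
Required rate = 17 / 15 = 1.13 points/day

1.13 points/day


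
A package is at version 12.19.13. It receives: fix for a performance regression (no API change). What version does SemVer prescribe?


Current: 12.19.13
Change category: 'fix for a performance regression (no API change)' → patch bump
SemVer rule: patch bump → increment PATCH (MAJOR and MINOR unchanged)
New: 12.19.14

12.19.14


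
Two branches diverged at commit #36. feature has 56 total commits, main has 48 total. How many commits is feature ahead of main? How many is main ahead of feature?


Common ancestor: commit #36
feature commits after divergence: 56 - 36 = 20
main commits after divergence: 48 - 36 = 12
feature is 20 commits ahead of main
main is 12 commits ahead of feature

feature ahead: 20, main ahead: 12


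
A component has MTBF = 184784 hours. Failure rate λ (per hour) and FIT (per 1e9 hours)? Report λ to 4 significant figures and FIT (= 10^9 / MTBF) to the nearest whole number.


Formula: λ = 1 / MTBF; FIT = λ × 1e9 = 1e9 / MTBF
λ = 1 / 184784 ≈ 5.412e-06 failures/hour
FIT = 1e9 / 184784 ≈ 5412 failures per 1e9 hours (nearest whole number)

λ = 5.412e-06 /h, FIT = 5412


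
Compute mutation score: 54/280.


Mutation score = killed / total * 100
Mutation score = 54 / 280 * 100
Mutation score = 19.29%

19.29%


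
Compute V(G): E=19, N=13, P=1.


Formula: V(G) = E - N + 2P
V(G) = 19 - 13 + 2*1
V(G) = 6 + 2
V(G) = 8

8


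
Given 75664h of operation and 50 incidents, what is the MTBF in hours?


Formula: MTBF = Total operating time / Number of failures
MTBF = 75664 / 50
MTBF = 1513.28 hours

1513.28 hours


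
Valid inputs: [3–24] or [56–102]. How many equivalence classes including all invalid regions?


Valid ranges: [3,24] and [56,102]
Class 1: x < 3 — invalid
Class 2: 3 ≤ x ≤ 24 — valid
Class 3: 24 < x < 56 — invalid (gap between ranges)
Class 4: 56 ≤ x ≤ 102 — valid
Class 5: x > 102 — invalid
Total equivalence classes: 5

5 equivalence classes


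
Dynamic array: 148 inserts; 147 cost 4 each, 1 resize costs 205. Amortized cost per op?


Formula: Amortized cost = Total cost / Operations
Total cost = (147 * 4) + (1 * 205)
Total cost = 588 + 205 = 793
Amortized = 793 / 148 = 5.3581

5.3581


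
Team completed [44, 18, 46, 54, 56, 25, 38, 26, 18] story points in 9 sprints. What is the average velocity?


Formula: Avg velocity = Total points / Number of sprints
Points: [44, 18, 46, 54, 56, 25, 38, 26, 18]
Sum = 44 + 18 + 46 + 54 + 56 + 25 + 38 + 26 + 18 = 325
Avg velocity = 325 / 9 = 36.11 points/sprint

36.11 points/sprint


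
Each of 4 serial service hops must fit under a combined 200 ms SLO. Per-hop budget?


Formula: per_stage = total_budget / stages
per_stage = 200 / 4
per_stage = 50.0 ms

50.0 ms


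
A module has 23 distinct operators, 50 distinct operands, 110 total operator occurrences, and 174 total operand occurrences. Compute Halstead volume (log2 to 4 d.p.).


Formula: V = N * log2(η), where N = N1 + N2 and η = η1 + η2
η = 23 + 50 = 73
N = 110 + 174 = 284
log2(73) ≈ 6.1898
V = 284 * 6.1898 = 1757.90

1757.90


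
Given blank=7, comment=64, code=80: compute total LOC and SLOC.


Total LOC = blank + comment + code
Total LOC = 7 + 64 + 80 = 151
SLOC (source only) = code = 80

Total LOC: 151, SLOC: 80


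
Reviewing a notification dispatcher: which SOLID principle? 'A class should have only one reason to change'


This describes the Single Responsibility Principle (SRP)

Single Responsibility Principle (SRP)


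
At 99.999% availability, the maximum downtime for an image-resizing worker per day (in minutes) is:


Formula: allowed downtime = period * (100 - SLA) / 100
Period (day) = 1440 minutes
Unavailability fraction = (100 - 99.999) / 100
Allowed downtime = 1440 * (100 - 99.999) / 100
Allowed downtime = 0.0144 minutes

0.0144 minutes


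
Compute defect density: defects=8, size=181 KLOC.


Defect density = defects / KLOC
Defect density = 8 / 181
Defect density = 0.044 defects/KLOC

0.044 defects/KLOC


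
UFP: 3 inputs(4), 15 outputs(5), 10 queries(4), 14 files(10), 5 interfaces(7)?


UFP = EI*4 + EO*5 + EQ*4 + ILF*10 + EIF*7
UFP = 3*4 + 15*5 + 10*4 + 14*10 + 5*7
UFP = 12 + 75 + 40 + 140 + 35
UFP = 302

302


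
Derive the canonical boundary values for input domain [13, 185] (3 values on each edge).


Range: [13, 185]
Boundaries: just below min, min, min+1, max-1, max, just above max
Values: [12, 13, 14, 184, 185, 186]

[12, 13, 14, 184, 185, 186]


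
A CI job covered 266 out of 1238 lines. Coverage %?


Coverage = covered / total * 100
Coverage = 266 / 1238 * 100
Coverage = 21.49%

21.49%


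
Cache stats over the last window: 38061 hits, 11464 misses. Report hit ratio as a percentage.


Formula: hit rate = hits / (hits + misses) * 100
hit rate = 38061 / (38061 + 11464) * 100
hit rate = 38061 / 49525 * 100
hit rate = 76.85%

76.85%


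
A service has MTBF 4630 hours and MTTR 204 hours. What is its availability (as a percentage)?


Availability = MTBF / (MTBF + MTTR)
Availability = 4630 / (4630 + 204)
Availability = 4630 / 4834
Availability = 95.7799%

95.7799%


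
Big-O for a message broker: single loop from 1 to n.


Reasoning: one pass through n items
Complexity: O(n)

O(n)


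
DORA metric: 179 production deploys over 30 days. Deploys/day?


Formula: deployments per day = releases / days
= 179 / 30
= 5.967 deploys/day
(equivalently, 41.77 deploys/week)

5.967 deploys/day


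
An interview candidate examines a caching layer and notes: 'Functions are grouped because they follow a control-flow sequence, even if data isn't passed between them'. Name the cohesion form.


Reasoning: Grouped by order of execution within a routine, not by data flow
Type: Procedural cohesion

Procedural cohesion


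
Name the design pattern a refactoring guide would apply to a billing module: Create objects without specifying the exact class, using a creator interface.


This matches the Factory Method pattern

Factory Method


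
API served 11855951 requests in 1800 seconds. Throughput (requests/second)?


Formula: throughput = requests / seconds
throughput = 11855951 / 1800
throughput = 6586.64 requests/second

6586.64 requests/second


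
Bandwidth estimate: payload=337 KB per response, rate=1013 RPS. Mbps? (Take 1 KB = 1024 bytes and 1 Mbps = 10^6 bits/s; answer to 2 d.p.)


Formula: Mbps = payload_bytes * RPS * 8 / 1e6
Payload per request = 337 KB = 337 * 1024 = 345088 bytes
Total bytes/sec = 345088 * 1013 = 349574144
Total bits/sec = 349574144 * 8 = 2796593152
Mbps = 2796593152 / 1e6 = 2796.59

2796.59 Mbps


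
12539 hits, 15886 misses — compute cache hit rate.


Formula: hit rate = hits / (hits + misses) * 100
hit rate = 12539 / (12539 + 15886) * 100
hit rate = 12539 / 28425 * 100
hit rate = 44.11%

44.11%


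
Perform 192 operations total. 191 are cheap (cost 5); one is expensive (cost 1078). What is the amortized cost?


Formula: Amortized cost = Total cost / Operations
Total cost = (191 * 5) + (1 * 1078)
Total cost = 955 + 1078 = 2033
Amortized = 2033 / 192 = 10.5885

10.5885


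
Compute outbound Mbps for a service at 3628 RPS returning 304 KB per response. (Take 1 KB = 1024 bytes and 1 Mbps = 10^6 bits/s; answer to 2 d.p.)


Formula: Mbps = payload_bytes * RPS * 8 / 1e6
Payload per request = 304 KB = 304 * 1024 = 311296 bytes
Total bytes/sec = 311296 * 3628 = 1129381888
Total bits/sec = 1129381888 * 8 = 9035055104
Mbps = 9035055104 / 1e6 = 9035.06

9035.06 Mbps


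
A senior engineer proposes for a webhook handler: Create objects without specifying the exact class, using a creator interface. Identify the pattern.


This matches the Factory Method pattern

Factory Method


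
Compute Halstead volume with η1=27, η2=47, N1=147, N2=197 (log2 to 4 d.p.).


Formula: V = N * log2(η), where N = N1 + N2 and η = η1 + η2
η = 27 + 47 = 74
N = 147 + 197 = 344
log2(74) ≈ 6.2095
V = 344 * 6.2095 = 2136.07

2136.07


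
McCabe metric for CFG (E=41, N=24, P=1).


Formula: V(G) = E - N + 2P
V(G) = 41 - 24 + 2*1
V(G) = 17 + 2
V(G) = 19

19


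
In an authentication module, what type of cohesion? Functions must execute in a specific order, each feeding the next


Reasoning: Output of one is input to next
Type: Sequential cohesion

Sequential cohesion


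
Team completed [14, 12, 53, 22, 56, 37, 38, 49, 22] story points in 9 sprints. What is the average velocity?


Formula: Avg velocity = Total points / Number of sprints
Points: [14, 12, 53, 22, 56, 37, 38, 49, 22]
Sum = 14 + 12 + 53 + 22 + 56 + 37 + 38 + 49 + 22 = 303
Avg velocity = 303 / 9 = 33.67 points/sprint

33.67 points/sprint


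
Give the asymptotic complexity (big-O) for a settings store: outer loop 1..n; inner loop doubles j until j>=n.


Reasoning: linear outer times logarithmic inner
Complexity: O(n log n)

O(n log n)


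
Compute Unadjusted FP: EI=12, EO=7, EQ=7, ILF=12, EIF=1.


UFP = EI*4 + EO*5 + EQ*4 + ILF*10 + EIF*7
UFP = 12*4 + 7*5 + 7*4 + 12*10 + 1*7
UFP = 48 + 35 + 28 + 120 + 7
UFP = 238

238


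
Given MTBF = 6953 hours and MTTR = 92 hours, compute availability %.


Availability = MTBF / (MTBF + MTTR)
Availability = 6953 / (6953 + 92)
Availability = 6953 / 7045
Availability = 98.6941%

98.6941%


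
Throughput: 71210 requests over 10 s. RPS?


Formula: throughput = requests / seconds
throughput = 71210 / 10
throughput = 7121.0 requests/second

7121.0 requests/second


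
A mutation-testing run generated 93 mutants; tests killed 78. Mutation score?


Mutation score = killed / total * 100
Mutation score = 78 / 93 * 100
Mutation score = 83.87%

83.87%


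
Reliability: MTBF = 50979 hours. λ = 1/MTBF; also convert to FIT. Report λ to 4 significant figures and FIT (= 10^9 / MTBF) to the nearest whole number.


Formula: λ = 1 / MTBF; FIT = λ × 1e9 = 1e9 / MTBF
λ = 1 / 50979 ≈ 1.962e-05 failures/hour
FIT = 1e9 / 50979 ≈ 19616 failures per 1e9 hours (nearest whole number)

λ = 1.962e-05 /h, FIT = 19616


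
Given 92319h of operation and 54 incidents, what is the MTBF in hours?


Formula: MTBF = Total operating time / Number of failures
MTBF = 92319 / 54
MTBF = 1709.61 hours

1709.61 hours


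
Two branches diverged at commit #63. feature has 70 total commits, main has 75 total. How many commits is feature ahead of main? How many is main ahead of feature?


Common ancestor: commit #63
feature commits after divergence: 70 - 63 = 7
main commits after divergence: 75 - 63 = 12
feature is 7 commits ahead of main
main is 12 commits ahead of feature

feature ahead: 7, main ahead: 12


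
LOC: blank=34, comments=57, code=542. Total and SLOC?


Total LOC = blank + comment + code
Total LOC = 34 + 57 + 542 = 633
SLOC (source only) = code = 542

Total LOC: 633, SLOC: 542


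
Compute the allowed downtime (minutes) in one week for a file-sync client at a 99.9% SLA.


Formula: allowed downtime = period * (100 - SLA) / 100
Period (week) = 10080 minutes
Unavailability fraction = (100 - 99.9) / 100
Allowed downtime = 10080 * (100 - 99.9) / 100
Allowed downtime = 10.08 minutes

10.08 minutes


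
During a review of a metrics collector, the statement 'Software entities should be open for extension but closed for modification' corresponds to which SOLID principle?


This describes the Open/Closed Principle (OCP)

Open/Closed Principle (OCP)


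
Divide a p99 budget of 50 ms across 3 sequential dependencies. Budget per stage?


Formula: per_stage = total_budget / stages
per_stage = 50 / 3
per_stage = 16.67 ms

16.67 ms


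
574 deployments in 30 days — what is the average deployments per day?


Formula: deployments per day = releases / days
= 574 / 30
= 19.133 deploys/day
(equivalently, 133.93 deploys/week)

19.133 deploys/day


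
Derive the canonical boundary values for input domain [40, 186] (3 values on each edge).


Range: [40, 186]
Boundaries: just below min, min, min+1, max-1, max, just above max
Values: [39, 40, 41, 185, 186, 187]

[39, 40, 41, 185, 186, 187]


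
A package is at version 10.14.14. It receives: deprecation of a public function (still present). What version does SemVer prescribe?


Current: 10.14.14
Change category: 'deprecation of a public function (still present)' → minor bump
SemVer rule: minor bump → increment MINOR, reset PATCH to 0 (MAJOR unchanged)
New: 10.15.0

10.15.0


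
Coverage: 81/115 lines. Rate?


Coverage = covered / total * 100
Coverage = 81 / 115 * 100
Coverage = 70.43%

70.43%


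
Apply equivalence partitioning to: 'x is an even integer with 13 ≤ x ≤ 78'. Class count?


Constraint: even integers in [13, 78]
Class 1: x < 13 — out-of-range invalid
Class 2: x in [13,78] but odd — wrong type invalid
Class 3: x in [13,78] and even — valid
Class 4: x > 78 — out-of-range invalid
Total equivalence classes: 4

4 equivalence classes


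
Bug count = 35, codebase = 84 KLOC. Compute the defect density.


Defect density = defects / KLOC
Defect density = 35 / 84
Defect density = 0.417 defects/KLOC

0.417 defects/KLOC


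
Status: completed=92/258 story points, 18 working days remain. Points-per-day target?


Formula: Required rate = Remaining points / Days left
Remaining = 258 - 92 = 166 points
Required rate = 166 / 18 = 9.22 points/day

9.22 points/day


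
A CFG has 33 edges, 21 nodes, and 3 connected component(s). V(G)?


Formula: V(G) = E - N + 2P
V(G) = 33 - 21 + 2*3
V(G) = 12 + 6
V(G) = 18

18


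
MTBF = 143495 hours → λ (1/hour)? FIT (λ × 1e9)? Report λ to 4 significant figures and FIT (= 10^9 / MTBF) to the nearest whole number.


Formula: λ = 1 / MTBF; FIT = λ × 1e9 = 1e9 / MTBF
λ = 1 / 143495 ≈ 6.969e-06 failures/hour
FIT = 1e9 / 143495 ≈ 6969 failures per 1e9 hours (nearest whole number)

λ = 6.969e-06 /h, FIT = 6969


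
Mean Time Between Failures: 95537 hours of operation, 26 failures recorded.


Formula: MTBF = Total operating time / Number of failures
MTBF = 95537 / 26
MTBF = 3674.5 hours

3674.5 hours


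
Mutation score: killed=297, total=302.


Mutation score = killed / total * 100
Mutation score = 297 / 302 * 100
Mutation score = 98.34%

98.34%


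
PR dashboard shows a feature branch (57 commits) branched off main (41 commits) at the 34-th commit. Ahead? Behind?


Common ancestor: commit #34
feature commits after divergence: 57 - 34 = 23
main commits after divergence: 41 - 34 = 7
feature is 23 commits ahead of main
main is 7 commits ahead of feature

feature ahead: 23, main ahead: 7


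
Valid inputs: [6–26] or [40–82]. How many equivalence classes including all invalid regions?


Valid ranges: [6,26] and [40,82]
Class 1: x < 6 — invalid
Class 2: 6 ≤ x ≤ 26 — valid
Class 3: 26 < x < 40 — invalid (gap between ranges)
Class 4: 40 ≤ x ≤ 82 — valid
Class 5: x > 82 — invalid
Total equivalence classes: 5

5 equivalence classes


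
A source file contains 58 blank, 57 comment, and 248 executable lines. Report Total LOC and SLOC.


Total LOC = blank + comment + code
Total LOC = 58 + 57 + 248 = 363
SLOC (source only) = code = 248

Total LOC: 363, SLOC: 248


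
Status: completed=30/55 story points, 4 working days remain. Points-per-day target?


Formula: Required rate = Remaining points / Days left
Remaining = 55 - 30 = 25 points
Required rate = 25 / 4 = 6.25 points/day

6.25 points/day


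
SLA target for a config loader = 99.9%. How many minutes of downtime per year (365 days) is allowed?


Formula: allowed downtime = period * (100 - SLA) / 100
Period (year (365 days)) = 525600 minutes
Unavailability fraction = (100 - 99.9) / 100
Allowed downtime = 525600 * (100 - 99.9) / 100
Allowed downtime = 525.6 minutes

525.6 minutes


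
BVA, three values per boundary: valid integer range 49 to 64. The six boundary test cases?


Range: [49, 64]
Boundaries: just below min, min, min+1, max-1, max, just above max
Values: [48, 49, 50, 63, 64, 65]

[48, 49, 50, 63, 64, 65]


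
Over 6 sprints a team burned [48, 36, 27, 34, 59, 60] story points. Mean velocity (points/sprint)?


Formula: Avg velocity = Total points / Number of sprints
Points: [48, 36, 27, 34, 59, 60]
Sum = 48 + 36 + 27 + 34 + 59 + 60 = 264
Avg velocity = 264 / 6 = 44.0 points/sprint

44.0 points/sprint


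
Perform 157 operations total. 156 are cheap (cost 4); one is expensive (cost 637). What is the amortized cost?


Formula: Amortized cost = Total cost / Operations
Total cost = (156 * 4) + (1 * 637)
Total cost = 624 + 637 = 1261
Amortized = 1261 / 157 = 8.0318

8.0318


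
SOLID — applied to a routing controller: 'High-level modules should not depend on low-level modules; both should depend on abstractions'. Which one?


This describes the Dependency Inversion Principle (DIP)

Dependency Inversion Principle (DIP)


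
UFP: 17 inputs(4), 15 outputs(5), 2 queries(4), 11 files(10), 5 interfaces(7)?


UFP = EI*4 + EO*5 + EQ*4 + ILF*10 + EIF*7
UFP = 17*4 + 15*5 + 2*4 + 11*10 + 5*7
UFP = 68 + 75 + 8 + 110 + 35
UFP = 296

296


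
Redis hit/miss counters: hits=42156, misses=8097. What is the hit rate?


Formula: hit rate = hits / (hits + misses) * 100
hit rate = 42156 / (42156 + 8097) * 100
hit rate = 42156 / 50253 * 100
hit rate = 83.89%

83.89%


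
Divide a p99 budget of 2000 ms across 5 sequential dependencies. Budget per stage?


Formula: per_stage = total_budget / stages
per_stage = 2000 / 5
per_stage = 400.0 ms

400.0 ms


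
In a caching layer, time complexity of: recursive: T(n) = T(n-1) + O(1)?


Reasoning: linear recursion with constant work per frame
Complexity: O(n)

O(n)


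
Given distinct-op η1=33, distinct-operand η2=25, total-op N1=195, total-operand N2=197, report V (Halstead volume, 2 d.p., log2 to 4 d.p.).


Formula: V = N * log2(η), where N = N1 + N2 and η = η1 + η2
η = 33 + 25 = 58
N = 195 + 197 = 392
log2(58) ≈ 5.8580
V = 392 * 5.8580 = 2296.34

2296.34


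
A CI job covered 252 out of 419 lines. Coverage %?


Coverage = covered / total * 100
Coverage = 252 / 419 * 100
Coverage = 60.14%

60.14%


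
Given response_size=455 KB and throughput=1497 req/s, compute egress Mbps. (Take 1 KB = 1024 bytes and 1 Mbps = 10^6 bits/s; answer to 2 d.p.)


Formula: Mbps = payload_bytes * RPS * 8 / 1e6
Payload per request = 455 KB = 455 * 1024 = 465920 bytes
Total bytes/sec = 465920 * 1497 = 697482240
Total bits/sec = 697482240 * 8 = 5579857920
Mbps = 5579857920 / 1e6 = 5579.86

5579.86 Mbps


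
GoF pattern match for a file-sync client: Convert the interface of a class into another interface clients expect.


This matches the Adapter pattern

Adapter


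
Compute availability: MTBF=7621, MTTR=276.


Availability = MTBF / (MTBF + MTTR)
Availability = 7621 / (7621 + 276)
Availability = 7621 / 7897
Availability = 96.505%

96.505%


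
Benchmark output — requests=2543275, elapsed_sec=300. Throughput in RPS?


Formula: throughput = requests / seconds
throughput = 2543275 / 300
throughput = 8477.58 requests/second

8477.58 requests/second


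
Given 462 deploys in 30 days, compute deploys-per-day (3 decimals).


Formula: deployments per day = releases / days
= 462 / 30
= 15.4 deploys/day
(equivalently, 107.8 deploys/week)

15.4 deploys/day


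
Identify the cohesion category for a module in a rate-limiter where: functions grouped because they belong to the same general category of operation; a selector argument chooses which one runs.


Reasoning: Grouped by category of activity, not by data or sequence
Type: Logical cohesion

Logical cohesion


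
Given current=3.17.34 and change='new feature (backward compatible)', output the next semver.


Current: 3.17.34
Change category: 'new feature (backward compatible)' → minor bump
SemVer rule: minor bump → increment MINOR, reset PATCH to 0 (MAJOR unchanged)
New: 3.18.0

3.18.0


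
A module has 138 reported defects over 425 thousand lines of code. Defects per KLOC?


Defect density = defects / KLOC
Defect density = 138 / 425
Defect density = 0.325 defects/KLOC

0.325 defects/KLOC


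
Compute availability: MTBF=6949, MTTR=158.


Availability = MTBF / (MTBF + MTTR)
Availability = 6949 / (6949 + 158)
Availability = 6949 / 7107
Availability = 97.7768%

97.7768%


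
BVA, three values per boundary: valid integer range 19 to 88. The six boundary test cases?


Range: [19, 88]
Boundaries: just below min, min, min+1, max-1, max, just above max
Values: [18, 19, 20, 87, 88, 89]

[18, 19, 20, 87, 88, 89]


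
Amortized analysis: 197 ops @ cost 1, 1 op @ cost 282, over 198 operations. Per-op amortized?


Formula: Amortized cost = Total cost / Operations
Total cost = (197 * 1) + (1 * 282)
Total cost = 197 + 282 = 479
Amortized = 479 / 198 = 2.4192

2.4192


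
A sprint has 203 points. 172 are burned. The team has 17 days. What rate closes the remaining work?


Formula: Required rate = Remaining points / Days left
Remaining = 203 - 172 = 31 points
Required rate = 31 / 17 = 1.82 points/day

1.82 points/day


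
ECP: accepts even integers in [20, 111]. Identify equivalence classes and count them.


Constraint: even integers in [20, 111]
Class 1: x < 20 — out-of-range invalid
Class 2: x in [20,111] but odd — wrong type invalid
Class 3: x in [20,111] and even — valid
Class 4: x > 111 — out-of-range invalid
Total equivalence classes: 4

4 equivalence classes


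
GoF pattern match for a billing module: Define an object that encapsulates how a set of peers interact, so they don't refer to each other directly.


This matches the Mediator pattern

Mediator


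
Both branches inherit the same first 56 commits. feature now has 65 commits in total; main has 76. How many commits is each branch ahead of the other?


Common ancestor: commit #56
feature commits after divergence: 65 - 56 = 9
main commits after divergence: 76 - 56 = 20
feature is 9 commits ahead of main
main is 20 commits ahead of feature

feature ahead: 9, main ahead: 20


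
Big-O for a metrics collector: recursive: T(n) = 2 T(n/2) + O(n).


Reasoning: master theorem case 2 (merge-sort recurrence)
Complexity: O(n log n)

O(n log n)


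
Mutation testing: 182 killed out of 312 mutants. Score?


Mutation score = killed / total * 100
Mutation score = 182 / 312 * 100
Mutation score = 58.33%

58.33%


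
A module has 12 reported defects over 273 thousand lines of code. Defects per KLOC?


Defect density = defects / KLOC
Defect density = 12 / 273
Defect density = 0.044 defects/KLOC

0.044 defects/KLOC


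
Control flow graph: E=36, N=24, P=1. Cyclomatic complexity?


Formula: V(G) = E - N + 2P
V(G) = 36 - 24 + 2*1
V(G) = 12 + 2
V(G) = 14

14


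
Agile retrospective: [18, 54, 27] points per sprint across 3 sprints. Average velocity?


Formula: Avg velocity = Total points / Number of sprints
Points: [18, 54, 27]
Sum = 18 + 54 + 27 = 99
Avg velocity = 99 / 3 = 33.0 points/sprint

33.0 points/sprint


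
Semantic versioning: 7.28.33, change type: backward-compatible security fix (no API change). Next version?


Current: 7.28.33
Change category: 'backward-compatible security fix (no API change)' → patch bump
SemVer rule: patch bump → increment PATCH (MAJOR and MINOR unchanged)
New: 7.28.34

7.28.34


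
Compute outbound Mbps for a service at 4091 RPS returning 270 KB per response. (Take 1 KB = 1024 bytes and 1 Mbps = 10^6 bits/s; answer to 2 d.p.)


Formula: Mbps = payload_bytes * RPS * 8 / 1e6
Payload per request = 270 KB = 270 * 1024 = 276480 bytes
Total bytes/sec = 276480 * 4091 = 1131079680
Total bits/sec = 1131079680 * 8 = 9048637440
Mbps = 9048637440 / 1e6 = 9048.64

9048.64 Mbps


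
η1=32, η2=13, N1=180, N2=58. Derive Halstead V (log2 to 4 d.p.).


Formula: V = N * log2(η), where N = N1 + N2 and η = η1 + η2
η = 32 + 13 = 45
N = 180 + 58 = 238
log2(45) ≈ 5.4919
V = 238 * 5.4919 = 1307.07

1307.07


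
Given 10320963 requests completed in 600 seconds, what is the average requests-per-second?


Formula: throughput = requests / seconds
throughput = 10320963 / 600
throughput = 17201.61 requests/second

17201.61 requests/second


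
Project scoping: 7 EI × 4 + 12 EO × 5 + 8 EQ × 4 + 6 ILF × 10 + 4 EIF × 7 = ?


UFP = EI*4 + EO*5 + EQ*4 + ILF*10 + EIF*7
UFP = 7*4 + 12*5 + 8*4 + 6*10 + 4*7
UFP = 28 + 60 + 32 + 60 + 28
UFP = 208

208


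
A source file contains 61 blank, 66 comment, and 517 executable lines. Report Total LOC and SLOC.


Total LOC = blank + comment + code
Total LOC = 61 + 66 + 517 = 644
SLOC (source only) = code = 517

Total LOC: 644, SLOC: 517


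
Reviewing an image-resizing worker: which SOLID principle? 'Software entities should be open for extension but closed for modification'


This describes the Open/Closed Principle (OCP)

Open/Closed Principle (OCP)


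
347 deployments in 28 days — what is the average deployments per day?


Formula: deployments per day = releases / days
= 347 / 28
= 12.393 deploys/day
(equivalently, 86.75 deploys/week)

12.393 deploys/day


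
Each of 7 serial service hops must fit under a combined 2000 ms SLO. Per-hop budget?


Formula: per_stage = total_budget / stages
per_stage = 2000 / 7
per_stage = 285.71 ms

285.71 ms


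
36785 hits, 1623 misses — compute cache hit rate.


Formula: hit rate = hits / (hits + misses) * 100
hit rate = 36785 / (36785 + 1623) * 100
hit rate = 36785 / 38408 * 100
hit rate = 95.77%

95.77%


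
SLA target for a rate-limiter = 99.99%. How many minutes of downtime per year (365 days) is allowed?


Formula: allowed downtime = period * (100 - SLA) / 100
Period (year (365 days)) = 525600 minutes
Unavailability fraction = (100 - 99.99) / 100
Allowed downtime = 525600 * (100 - 99.99) / 100
Allowed downtime = 52.56 minutes

52.56 minutes


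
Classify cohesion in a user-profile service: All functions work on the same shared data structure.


Reasoning: Functions share data
Type: Communicational cohesion

Communicational cohesion


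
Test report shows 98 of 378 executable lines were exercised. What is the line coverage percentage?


Coverage = covered / total * 100
Coverage = 98 / 378 * 100
Coverage = 25.93%

25.93%


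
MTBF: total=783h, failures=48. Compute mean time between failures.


Formula: MTBF = Total operating time / Number of failures
MTBF = 783 / 48
MTBF = 16.31 hours

16.31 hours


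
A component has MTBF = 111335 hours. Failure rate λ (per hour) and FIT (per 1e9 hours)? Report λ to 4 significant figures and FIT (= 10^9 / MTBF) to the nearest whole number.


Formula: λ = 1 / MTBF; FIT = λ × 1e9 = 1e9 / MTBF
λ = 1 / 111335 ≈ 8.982e-06 failures/hour
FIT = 1e9 / 111335 ≈ 8982 failures per 1e9 hours (nearest whole number)

λ = 8.982e-06 /h, FIT = 8982


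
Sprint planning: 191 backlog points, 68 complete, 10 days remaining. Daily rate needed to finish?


Formula: Required rate = Remaining points / Days left
Remaining = 191 - 68 = 123 points
Required rate = 123 / 10 = 12.3 points/day

12.3 points/day


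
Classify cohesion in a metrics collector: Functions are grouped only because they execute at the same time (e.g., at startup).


Reasoning: Related by timing only
Type: Temporal cohesion

Temporal cohesion


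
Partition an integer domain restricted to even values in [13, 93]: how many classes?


Constraint: even integers in [13, 93]
Class 1: x < 13 — out-of-range invalid
Class 2: x in [13,93] but odd — wrong type invalid
Class 3: x in [13,93] and even — valid
Class 4: x > 93 — out-of-range invalid
Total equivalence classes: 4

4 equivalence classes


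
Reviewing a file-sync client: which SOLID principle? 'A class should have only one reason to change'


This describes the Single Responsibility Principle (SRP)

Single Responsibility Principle (SRP)


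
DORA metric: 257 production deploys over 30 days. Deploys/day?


Formula: deployments per day = releases / days
= 257 / 30
= 8.567 deploys/day
(equivalently, 59.97 deploys/week)

8.567 deploys/day


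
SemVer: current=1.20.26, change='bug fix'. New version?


Current: 1.20.26
Change category: 'bug fix' → patch bump
SemVer rule: patch bump → increment PATCH (MAJOR and MINOR unchanged)
New: 1.20.27

1.20.27


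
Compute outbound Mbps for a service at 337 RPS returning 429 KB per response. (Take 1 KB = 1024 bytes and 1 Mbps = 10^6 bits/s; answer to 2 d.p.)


Formula: Mbps = payload_bytes * RPS * 8 / 1e6
Payload per request = 429 KB = 429 * 1024 = 439296 bytes
Total bytes/sec = 439296 * 337 = 148042752
Total bits/sec = 148042752 * 8 = 1184342016
Mbps = 1184342016 / 1e6 = 1184.34

1184.34 Mbps


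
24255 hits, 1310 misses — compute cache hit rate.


Formula: hit rate = hits / (hits + misses) * 100
hit rate = 24255 / (24255 + 1310) * 100
hit rate = 24255 / 25565 * 100
hit rate = 94.88%

94.88%


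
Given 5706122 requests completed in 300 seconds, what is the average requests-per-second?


Formula: throughput = requests / seconds
throughput = 5706122 / 300
throughput = 19020.41 requests/second

19020.41 requests/second


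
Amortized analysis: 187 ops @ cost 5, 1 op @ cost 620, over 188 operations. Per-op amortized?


Formula: Amortized cost = Total cost / Operations
Total cost = (187 * 5) + (1 * 620)
Total cost = 935 + 620 = 1555
Amortized = 1555 / 188 = 8.2713

8.2713


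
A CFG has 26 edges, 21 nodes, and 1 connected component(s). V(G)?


Formula: V(G) = E - N + 2P
V(G) = 26 - 21 + 2*1
V(G) = 5 + 2
V(G) = 7

7


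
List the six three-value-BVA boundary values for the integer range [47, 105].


Range: [47, 105]
Boundaries: just below min, min, min+1, max-1, max, just above max
Values: [46, 47, 48, 104, 105, 106]

[46, 47, 48, 104, 105, 106]


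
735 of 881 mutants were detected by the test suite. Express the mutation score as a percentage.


Mutation score = killed / total * 100
Mutation score = 735 / 881 * 100
Mutation score = 83.43%

83.43%


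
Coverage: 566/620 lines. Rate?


Coverage = covered / total * 100
Coverage = 566 / 620 * 100
Coverage = 91.29%

91.29%


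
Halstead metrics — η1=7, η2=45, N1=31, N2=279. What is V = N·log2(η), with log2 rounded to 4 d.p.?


Formula: V = N * log2(η), where N = N1 + N2 and η = η1 + η2
η = 7 + 45 = 52
N = 31 + 279 = 310
log2(52) ≈ 5.7004
V = 310 * 5.7004 = 1767.12

1767.12


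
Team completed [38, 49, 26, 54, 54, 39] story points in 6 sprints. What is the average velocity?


Formula: Avg velocity = Total points / Number of sprints
Points: [38, 49, 26, 54, 54, 39]
Sum = 38 + 49 + 26 + 54 + 54 + 39 = 260
Avg velocity = 260 / 6 = 43.33 points/sprint

43.33 points/sprint


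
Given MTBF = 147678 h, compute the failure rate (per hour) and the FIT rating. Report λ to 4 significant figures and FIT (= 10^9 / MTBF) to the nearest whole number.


Formula: λ = 1 / MTBF; FIT = λ × 1e9 = 1e9 / MTBF
λ = 1 / 147678 ≈ 6.771e-06 failures/hour
FIT = 1e9 / 147678 ≈ 6771 failures per 1e9 hours (nearest whole number)

λ = 6.771e-06 /h, FIT = 6771


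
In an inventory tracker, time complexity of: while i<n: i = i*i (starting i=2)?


Reasoning: squaring drives double-exponential growth; iterations ~ log log n
Complexity: O(log log n)

O(log log n)


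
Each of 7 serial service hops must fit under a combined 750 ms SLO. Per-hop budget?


Formula: per_stage = total_budget / stages
per_stage = 750 / 7
per_stage = 107.14 ms

107.14 ms


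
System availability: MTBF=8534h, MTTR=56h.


Availability = MTBF / (MTBF + MTTR)
Availability = 8534 / (8534 + 56)
Availability = 8534 / 8590
Availability = 99.3481%

99.3481%


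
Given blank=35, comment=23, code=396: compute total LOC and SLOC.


Total LOC = blank + comment + code
Total LOC = 35 + 23 + 396 = 454
SLOC (source only) = code = 396

Total LOC: 454, SLOC: 396


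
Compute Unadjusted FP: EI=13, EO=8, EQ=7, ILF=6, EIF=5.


UFP = EI*4 + EO*5 + EQ*4 + ILF*10 + EIF*7
UFP = 13*4 + 8*5 + 7*4 + 6*10 + 5*7
UFP = 52 + 40 + 28 + 60 + 35
UFP = 215

215


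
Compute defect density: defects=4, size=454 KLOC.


Defect density = defects / KLOC
Defect density = 4 / 454
Defect density = 0.009 defects/KLOC

0.009 defects/KLOC


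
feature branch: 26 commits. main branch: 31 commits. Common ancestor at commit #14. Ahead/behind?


Common ancestor: commit #14
feature commits after divergence: 26 - 14 = 12
main commits after divergence: 31 - 14 = 17
feature is 12 commits ahead of main
main is 17 commits ahead of feature

feature ahead: 12, main ahead: 17


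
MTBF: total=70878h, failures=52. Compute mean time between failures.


Formula: MTBF = Total operating time / Number of failures
MTBF = 70878 / 52
MTBF = 1363.04 hours

1363.04 hours


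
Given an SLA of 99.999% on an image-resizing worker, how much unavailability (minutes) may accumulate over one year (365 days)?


Formula: allowed downtime = period * (100 - SLA) / 100
Period (year (365 days)) = 525600 minutes
Unavailability fraction = (100 - 99.999) / 100
Allowed downtime = 525600 * (100 - 99.999) / 100
Allowed downtime = 5.256 minutes

5.256 minutes


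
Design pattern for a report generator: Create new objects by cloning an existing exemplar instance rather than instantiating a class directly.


This matches the Prototype pattern

Prototype


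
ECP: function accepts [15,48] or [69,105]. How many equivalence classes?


Valid ranges: [15,48] and [69,105]
Class 1: x < 15 — invalid
Class 2: 15 ≤ x ≤ 48 — valid
Class 3: 48 < x < 69 — invalid (gap between ranges)
Class 4: 69 ≤ x ≤ 105 — valid
Class 5: x > 105 — invalid
Total equivalence classes: 5

5 equivalence classes


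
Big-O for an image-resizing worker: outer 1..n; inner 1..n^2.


Reasoning: n times n^2
Complexity: O(n^3)

O(n^3)


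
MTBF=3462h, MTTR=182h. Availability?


Availability = MTBF / (MTBF + MTTR)
Availability = 3462 / (3462 + 182)
Availability = 3462 / 3644
Availability = 95.0055%

95.0055%


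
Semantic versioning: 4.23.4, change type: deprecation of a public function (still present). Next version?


Current: 4.23.4
Change category: 'deprecation of a public function (still present)' → minor bump
SemVer rule: minor bump → increment MINOR, reset PATCH to 0 (MAJOR unchanged)
New: 4.24.0

4.24.0


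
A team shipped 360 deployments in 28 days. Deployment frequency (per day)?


Formula: deployments per day = releases / days
= 360 / 28
= 12.857 deploys/day
(equivalently, 90.0 deploys/week)

12.857 deploys/day


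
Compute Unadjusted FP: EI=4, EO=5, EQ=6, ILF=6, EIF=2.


UFP = EI*4 + EO*5 + EQ*4 + ILF*10 + EIF*7
UFP = 4*4 + 5*5 + 6*4 + 6*10 + 2*7
UFP = 16 + 25 + 24 + 60 + 14
UFP = 139

139


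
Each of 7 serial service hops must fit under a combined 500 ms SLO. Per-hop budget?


Formula: per_stage = total_budget / stages
per_stage = 500 / 7
per_stage = 71.43 ms

71.43 ms


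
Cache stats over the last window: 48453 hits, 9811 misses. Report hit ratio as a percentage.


Formula: hit rate = hits / (hits + misses) * 100
hit rate = 48453 / (48453 + 9811) * 100
hit rate = 48453 / 58264 * 100
hit rate = 83.16%

83.16%


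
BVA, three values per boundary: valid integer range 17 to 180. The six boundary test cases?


Range: [17, 180]
Boundaries: just below min, min, min+1, max-1, max, just above max
Values: [16, 17, 18, 179, 180, 181]

[16, 17, 18, 179, 180, 181]


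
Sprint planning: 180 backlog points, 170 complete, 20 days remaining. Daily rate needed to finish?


Formula: Required rate = Remaining points / Days left
Remaining = 180 - 170 = 10 points
Required rate = 10 / 20 = 0.5 points/day

0.5 points/day


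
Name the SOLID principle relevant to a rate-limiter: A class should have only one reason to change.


This describes the Single Responsibility Principle (SRP)

Single Responsibility Principle (SRP)


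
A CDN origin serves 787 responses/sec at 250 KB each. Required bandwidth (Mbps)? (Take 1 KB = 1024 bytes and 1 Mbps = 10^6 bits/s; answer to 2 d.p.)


Formula: Mbps = payload_bytes * RPS * 8 / 1e6
Payload per request = 250 KB = 250 * 1024 = 256000 bytes
Total bytes/sec = 256000 * 787 = 201472000
Total bits/sec = 201472000 * 8 = 1611776000
Mbps = 1611776000 / 1e6 = 1611.78

1611.78 Mbps


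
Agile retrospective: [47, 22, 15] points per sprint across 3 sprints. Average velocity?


Formula: Avg velocity = Total points / Number of sprints
Points: [47, 22, 15]
Sum = 47 + 22 + 15 = 84
Avg velocity = 84 / 3 = 28.0 points/sprint

28.0 points/sprint


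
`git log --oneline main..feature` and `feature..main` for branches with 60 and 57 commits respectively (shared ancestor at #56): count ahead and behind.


Common ancestor: commit #56
feature commits after divergence: 60 - 56 = 4
main commits after divergence: 57 - 56 = 1
feature is 4 commits ahead of main
main is 1 commits ahead of feature

feature ahead: 4, main ahead: 1


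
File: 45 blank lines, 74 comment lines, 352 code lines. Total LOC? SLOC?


Total LOC = blank + comment + code
Total LOC = 45 + 74 + 352 = 471
SLOC (source only) = code = 352

Total LOC: 471, SLOC: 352


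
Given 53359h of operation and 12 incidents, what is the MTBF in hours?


Formula: MTBF = Total operating time / Number of failures
MTBF = 53359 / 12
MTBF = 4446.58 hours

4446.58 hours


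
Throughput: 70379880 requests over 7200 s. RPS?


Formula: throughput = requests / seconds
throughput = 70379880 / 7200
throughput = 9774.98 requests/second

9774.98 requests/second


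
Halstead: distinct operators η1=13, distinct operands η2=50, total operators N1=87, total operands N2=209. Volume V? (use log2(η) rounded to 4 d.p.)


Formula: V = N * log2(η), where N = N1 + N2 and η = η1 + η2
η = 13 + 50 = 63
N = 87 + 209 = 296
log2(63) ≈ 5.9773
V = 296 * 5.9773 = 1769.28

1769.28


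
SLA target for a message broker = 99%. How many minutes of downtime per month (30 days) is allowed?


Formula: allowed downtime = period * (100 - SLA) / 100
Period (month (30 days)) = 43200 minutes
Unavailability fraction = (100 - 99.0) / 100
Allowed downtime = 43200 * (100 - 99.0) / 100
Allowed downtime = 432.0 minutes

432.0 minutes


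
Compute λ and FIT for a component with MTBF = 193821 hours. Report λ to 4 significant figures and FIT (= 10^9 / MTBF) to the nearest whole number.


Formula: λ = 1 / MTBF; FIT = λ × 1e9 = 1e9 / MTBF
λ = 1 / 193821 ≈ 5.159e-06 failures/hour
FIT = 1e9 / 193821 ≈ 5159 failures per 1e9 hours (nearest whole number)

λ = 5.159e-06 /h, FIT = 5159


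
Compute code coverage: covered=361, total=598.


Coverage = covered / total * 100
Coverage = 361 / 598 * 100
Coverage = 60.37%

60.37%


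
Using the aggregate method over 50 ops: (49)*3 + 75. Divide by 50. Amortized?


Formula: Amortized cost = Total cost / Operations
Total cost = (49 * 3) + (1 * 75)
Total cost = 147 + 75 = 222
Amortized = 222 / 50 = 4.44

4.44


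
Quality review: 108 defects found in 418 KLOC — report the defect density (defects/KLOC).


Defect density = defects / KLOC
Defect density = 108 / 418
Defect density = 0.258 defects/KLOC

0.258 defects/KLOC


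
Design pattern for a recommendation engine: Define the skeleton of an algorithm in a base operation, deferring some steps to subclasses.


This matches the Template Method pattern

Template Method


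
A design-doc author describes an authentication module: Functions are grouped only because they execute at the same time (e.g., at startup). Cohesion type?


Reasoning: Related by timing only
Type: Temporal cohesion

Temporal cohesion
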